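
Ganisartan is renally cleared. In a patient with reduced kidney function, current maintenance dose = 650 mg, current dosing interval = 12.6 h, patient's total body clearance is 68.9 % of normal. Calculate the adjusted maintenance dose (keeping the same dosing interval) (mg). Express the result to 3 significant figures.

To keep the same average steady-state level, dosing rate must scale with clearance.
CL ratio = 68.9 / 100 = 0.6890
New dose (same interval) = 650 × 0.6890 = 447.9 mg

448 mg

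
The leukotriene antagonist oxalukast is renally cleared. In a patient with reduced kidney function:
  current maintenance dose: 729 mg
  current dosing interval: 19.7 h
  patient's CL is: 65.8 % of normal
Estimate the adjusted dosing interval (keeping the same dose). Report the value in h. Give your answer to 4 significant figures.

To keep the same average steady-state level, dosing rate must scale with clearance.
CL ratio = 65.8 / 100 = 0.6580
New interval (same dose) = 19.7 / 0.6580 = 29.94 h

29.94 h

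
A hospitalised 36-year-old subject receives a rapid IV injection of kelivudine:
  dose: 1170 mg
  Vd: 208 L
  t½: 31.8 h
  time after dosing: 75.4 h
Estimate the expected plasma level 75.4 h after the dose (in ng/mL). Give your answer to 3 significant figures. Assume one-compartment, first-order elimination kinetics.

C₀ = Dose / Vd = 1170 / 208 = 5.625 mg/L
k = ln2 / t½ = 0.693147 / 31.8 = 0.02180 h⁻¹
C = C₀ · e^(−k·t) = 5.625 × e^(−0.02180 × 75.4)
  = 5.625 × 0.1933 = 1.087 mg/L
Convert: 1.087 mg/L × 1000 = 1087 ng/mL

1090 ng/mL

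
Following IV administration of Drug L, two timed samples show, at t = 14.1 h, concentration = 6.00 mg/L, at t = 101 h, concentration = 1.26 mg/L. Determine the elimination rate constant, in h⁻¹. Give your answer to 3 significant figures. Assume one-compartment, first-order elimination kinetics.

0.0180 h⁻¹

k = ln(C₁/C₂) / (t₂ − t₁) = ln(6.00/1.26) / (101 − 14.1)
  = 1.561 / 86.90 = 0.01796 h⁻¹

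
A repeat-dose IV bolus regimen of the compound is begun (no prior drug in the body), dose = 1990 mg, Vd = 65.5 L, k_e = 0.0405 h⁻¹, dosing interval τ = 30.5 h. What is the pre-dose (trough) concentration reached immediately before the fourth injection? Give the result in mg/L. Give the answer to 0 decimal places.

12 mg/L

C₀ per dose = Dose / Vd = 1990 / 65.5 = 30.38 mg/L
Fraction remaining after one interval: r = e^(−kτ) = e^(−0.04050 × 30.5) = 0.2908
Before dose 4, 3 doses have been given (aged 1τ, 2τ, 3τ).
C_trough = C₀ × (r + r² + … + r^3) = C₀ × r(1−r^3)/(1−r)
        = 30.38 × 0.2908 × (1 − 0.02459) / (1 − 0.2908) = 12.15 mg/L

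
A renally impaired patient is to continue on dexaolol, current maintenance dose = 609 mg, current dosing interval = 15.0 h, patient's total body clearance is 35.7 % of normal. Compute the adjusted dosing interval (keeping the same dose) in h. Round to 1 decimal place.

42.0 h

To keep the same average steady-state level, dosing rate must scale with clearance.
CL ratio = 35.7 / 100 = 0.3570
New interval (same dose) = 15.0 / 0.3570 = 42.02 h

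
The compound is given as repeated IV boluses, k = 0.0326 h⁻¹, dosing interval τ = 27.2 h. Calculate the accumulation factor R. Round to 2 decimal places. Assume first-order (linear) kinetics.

e^(−kτ) = e^(−0.03260 × 27.2) = 0.4120
Accumulation ratio R = 1 / (1 − e^(−kτ)) = 1 / (1 − 0.4120) = 1.701

1.70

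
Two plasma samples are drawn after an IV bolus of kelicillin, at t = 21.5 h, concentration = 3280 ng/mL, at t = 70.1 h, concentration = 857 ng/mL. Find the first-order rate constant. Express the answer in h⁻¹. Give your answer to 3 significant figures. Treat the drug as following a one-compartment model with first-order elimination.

0.0276 h⁻¹

k = ln(C₁/C₂) / (t₂ − t₁) = ln(3280/857) / (70.1 − 21.5)
  = 1.342 / 48.60 = 0.02761 h⁻¹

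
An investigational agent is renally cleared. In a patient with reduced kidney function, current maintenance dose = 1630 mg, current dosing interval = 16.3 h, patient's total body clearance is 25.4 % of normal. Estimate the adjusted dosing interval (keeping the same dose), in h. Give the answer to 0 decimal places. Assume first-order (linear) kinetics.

64 h

To keep the same average steady-state level, dosing rate must scale with clearance.
CL ratio = 25.4 / 100 = 0.2540
New interval (same dose) = 16.3 / 0.2540 = 64.17 h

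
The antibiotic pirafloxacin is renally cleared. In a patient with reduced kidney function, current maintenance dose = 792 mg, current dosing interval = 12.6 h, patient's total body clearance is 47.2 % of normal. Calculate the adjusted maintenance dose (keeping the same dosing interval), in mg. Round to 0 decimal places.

To keep the same average steady-state level, dosing rate must scale with clearance.
CL ratio = 47.2 / 100 = 0.4720
New dose (same interval) = 792 × 0.4720 = 373.8 mg

374 mg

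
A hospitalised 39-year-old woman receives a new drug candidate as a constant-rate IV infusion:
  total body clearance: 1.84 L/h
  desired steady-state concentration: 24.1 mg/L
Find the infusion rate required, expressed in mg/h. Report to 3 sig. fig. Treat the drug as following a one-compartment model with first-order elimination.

44.3 mg/h

At steady state, infusion rate R₀ = Css × CL = 24.1 × 1.840 = 44.34 mg/h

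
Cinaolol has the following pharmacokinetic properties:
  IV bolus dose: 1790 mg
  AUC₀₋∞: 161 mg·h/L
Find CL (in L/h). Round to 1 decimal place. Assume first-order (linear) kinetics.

11.1 L/h

CL = Dose / AUC = 1790 / 161 = 11.12 L/h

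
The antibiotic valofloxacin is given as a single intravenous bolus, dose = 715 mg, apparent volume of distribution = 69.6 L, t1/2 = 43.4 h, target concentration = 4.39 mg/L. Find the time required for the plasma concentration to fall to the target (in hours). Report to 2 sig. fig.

C₀ = Dose / Vd = 715.0 / 69.6 = 10.27 mg/L
k = ln2 / t½ = 0.693147 / 43.4 = 0.01597 h⁻¹
t = ln(C₀ / C) / k = ln(10.27 / 4.39) / 0.01597
  = ln(2.339) / 0.01597 = 0.8497 / 0.01597 = 53.21 h

53 h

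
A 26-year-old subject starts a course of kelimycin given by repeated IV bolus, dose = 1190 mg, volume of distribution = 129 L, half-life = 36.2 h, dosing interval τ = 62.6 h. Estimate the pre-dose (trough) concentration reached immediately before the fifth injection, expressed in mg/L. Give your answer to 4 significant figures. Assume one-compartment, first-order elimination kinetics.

3.951 mg/L

C₀ per dose = Dose / Vd = 1190 / 129 = 9.225 mg/L
k = ln2 / t½ = 0.693147 / 36.2 = 0.01915 h⁻¹
Fraction remaining after one interval: r = e^(−kτ) = e^(−0.01915 × 62.6) = 0.3016
Before dose 5, 4 doses have been given (aged 1τ, 2τ, 3τ, 4τ).
C_trough = C₀ × (r + r² + … + r^4) = C₀ × r(1−r^4)/(1−r)
        = 9.225 × 0.3016 × (1 − 0.008274) / (1 − 0.3016) = 3.951 mg/L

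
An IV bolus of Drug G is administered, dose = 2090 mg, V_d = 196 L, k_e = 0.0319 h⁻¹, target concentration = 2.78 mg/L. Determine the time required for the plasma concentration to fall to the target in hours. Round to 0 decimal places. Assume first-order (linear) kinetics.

42 h

C₀ = Dose / Vd = 2090 / 196 = 10.66 mg/L
t = ln(C₀ / C) / k = ln(10.66 / 2.78) / 0.03190
  = ln(3.835) / 0.03190 = 1.344 / 0.03190 = 42.13 h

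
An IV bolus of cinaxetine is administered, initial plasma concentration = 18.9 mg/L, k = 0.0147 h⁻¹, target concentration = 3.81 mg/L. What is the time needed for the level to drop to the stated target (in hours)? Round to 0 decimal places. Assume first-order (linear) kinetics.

109 h

t = ln(C₀ / C) / k = ln(18.90 / 3.81) / 0.01470
  = ln(4.961) / 0.01470 = 1.602 / 0.01470 = 109.0 h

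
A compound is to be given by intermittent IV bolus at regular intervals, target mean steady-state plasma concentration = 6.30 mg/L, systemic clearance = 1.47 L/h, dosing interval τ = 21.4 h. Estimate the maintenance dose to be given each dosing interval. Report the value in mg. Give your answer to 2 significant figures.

200 mg

At steady state, Dose/τ = Css × CL.
Dose = Css × CL × τ = 6.30 × 1.470 × 21.4 = 198.2 mg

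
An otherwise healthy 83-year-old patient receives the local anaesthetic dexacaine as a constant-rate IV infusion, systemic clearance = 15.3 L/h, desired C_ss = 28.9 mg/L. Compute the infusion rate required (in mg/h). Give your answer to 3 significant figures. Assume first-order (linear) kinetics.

At steady state, infusion rate R₀ = Css × CL = 28.9 × 15.30 = 442.2 mg/h

442 mg/h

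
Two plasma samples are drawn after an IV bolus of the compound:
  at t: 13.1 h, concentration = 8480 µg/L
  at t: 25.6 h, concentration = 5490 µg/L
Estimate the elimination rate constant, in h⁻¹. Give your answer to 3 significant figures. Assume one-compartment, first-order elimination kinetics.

k = ln(C₁/C₂) / (t₂ − t₁) = ln(8480/5490) / (25.6 − 13.1)
  = 0.4348 / 12.50 = 0.03478 h⁻¹

0.0348 h⁻¹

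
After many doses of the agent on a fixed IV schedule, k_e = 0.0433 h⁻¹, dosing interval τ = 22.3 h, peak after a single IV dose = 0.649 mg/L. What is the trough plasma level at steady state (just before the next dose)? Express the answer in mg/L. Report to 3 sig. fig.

e^(−kτ) = e^(−0.04330 × 22.3) = 0.3808
Accumulation ratio R = 1 / (1 − e^(−kτ)) = 1 / (1 − 0.3808) = 1.615
Steady-state trough = C₀ × R × e^(−kτ) = 0.649 × 1.615 × 0.3808 = 0.3991 mg/L

0.399 mg/L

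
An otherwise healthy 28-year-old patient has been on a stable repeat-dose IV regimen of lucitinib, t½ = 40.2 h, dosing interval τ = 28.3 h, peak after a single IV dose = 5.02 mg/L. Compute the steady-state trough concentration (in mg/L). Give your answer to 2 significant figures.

k = ln2 / t½ = 0.693147 / 40.2 = 0.01724 h⁻¹
e^(−kτ) = e^(−0.01724 × 28.3) = 0.6139
Accumulation ratio R = 1 / (1 − e^(−kτ)) = 1 / (1 − 0.6139) = 2.590
Steady-state trough = C₀ × R × e^(−kτ) = 5.02 × 2.590 × 0.6139 = 7.982 mg/L

8.0 mg/L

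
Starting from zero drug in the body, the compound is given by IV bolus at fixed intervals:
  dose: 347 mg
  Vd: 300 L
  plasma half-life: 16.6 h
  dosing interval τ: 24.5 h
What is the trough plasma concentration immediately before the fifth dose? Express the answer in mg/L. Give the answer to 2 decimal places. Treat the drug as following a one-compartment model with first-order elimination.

C₀ per dose = Dose / Vd = 347 / 300 = 1.157 mg/L
k = ln2 / t½ = 0.693147 / 16.6 = 0.04176 h⁻¹
Fraction remaining after one interval: r = e^(−kτ) = e^(−0.04176 × 24.5) = 0.3595
Before dose 5, 4 doses have been given (aged 1τ, 2τ, 3τ, 4τ).
C_trough = C₀ × (r + r² + … + r^4) = C₀ × r(1−r^4)/(1−r)
        = 1.157 × 0.3595 × (1 − 0.01670) / (1 − 0.3595) = 0.6386 mg/L

0.64 mg/L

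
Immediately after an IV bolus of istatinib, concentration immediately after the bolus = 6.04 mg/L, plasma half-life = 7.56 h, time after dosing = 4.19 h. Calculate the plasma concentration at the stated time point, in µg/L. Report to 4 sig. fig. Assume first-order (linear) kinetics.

k = ln2 / t½ = 0.693147 / 7.56 = 0.09169 h⁻¹
C = C₀ · e^(−k·t) = 6.040 × e^(−0.09169 × 4.19)
  = 6.040 × 0.6810 = 4.113 mg/L
Convert: 4.113 mg/L × 1000 = 4113 µg/L

4113 µg/L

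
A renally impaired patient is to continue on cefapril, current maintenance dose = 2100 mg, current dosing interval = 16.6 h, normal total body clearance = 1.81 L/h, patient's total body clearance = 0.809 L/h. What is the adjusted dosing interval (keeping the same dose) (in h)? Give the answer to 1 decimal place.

37.1 h

To keep the same average steady-state level, dosing rate must scale with clearance.
CL ratio = 0.809 / 1.81 = 0.4470
New interval (same dose) = 16.6 / 0.4470 = 37.14 h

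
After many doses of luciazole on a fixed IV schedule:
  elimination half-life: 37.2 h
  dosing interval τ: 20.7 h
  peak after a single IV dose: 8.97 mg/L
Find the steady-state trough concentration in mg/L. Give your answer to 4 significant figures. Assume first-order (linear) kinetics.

k = ln2 / t½ = 0.693147 / 37.2 = 0.01863 h⁻¹
e^(−kτ) = e^(−0.01863 × 20.7) = 0.6800
Accumulation ratio R = 1 / (1 − e^(−kτ)) = 1 / (1 − 0.6800) = 3.125
Steady-state trough = C₀ × R × e^(−kτ) = 8.97 × 3.125 × 0.6800 = 19.06 mg/L

19.06 mg/L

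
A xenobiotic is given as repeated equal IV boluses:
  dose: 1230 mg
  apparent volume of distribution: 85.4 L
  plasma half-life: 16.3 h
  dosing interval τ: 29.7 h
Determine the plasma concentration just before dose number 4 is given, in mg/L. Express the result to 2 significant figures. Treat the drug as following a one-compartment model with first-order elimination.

C₀ per dose = Dose / Vd = 1230 / 85.4 = 14.40 mg/L
k = ln2 / t½ = 0.693147 / 16.3 = 0.04252 h⁻¹
Fraction remaining after one interval: r = e^(−kτ) = e^(−0.04252 × 29.7) = 0.2828
Before dose 4, 3 doses have been given (aged 1τ, 2τ, 3τ).
C_trough = C₀ × (r + r² + … + r^3) = C₀ × r(1−r^3)/(1−r)
        = 14.40 × 0.2828 × (1 − 0.02262) / (1 − 0.2828) = 5.550 mg/L

5.6 mg/L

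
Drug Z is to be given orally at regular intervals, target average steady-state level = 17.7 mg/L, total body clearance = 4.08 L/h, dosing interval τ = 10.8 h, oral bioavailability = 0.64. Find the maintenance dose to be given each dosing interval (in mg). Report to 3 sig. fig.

1220 mg

At steady state, F × (Dose/τ) = Css × CL.
Dose = Css × CL × τ / F = 17.7 × 4.080 × 10.8 / 0.64 = 1219 mg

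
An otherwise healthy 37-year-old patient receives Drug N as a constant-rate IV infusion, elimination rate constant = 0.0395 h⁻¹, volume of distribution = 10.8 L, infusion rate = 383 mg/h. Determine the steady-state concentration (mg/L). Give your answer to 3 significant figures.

898 mg/L

CL = k × Vd = 0.03950 × 10.8 = 0.4266 L/h
At steady state Css = R₀ / CL = 383 / 0.4266 = 897.8 mg/L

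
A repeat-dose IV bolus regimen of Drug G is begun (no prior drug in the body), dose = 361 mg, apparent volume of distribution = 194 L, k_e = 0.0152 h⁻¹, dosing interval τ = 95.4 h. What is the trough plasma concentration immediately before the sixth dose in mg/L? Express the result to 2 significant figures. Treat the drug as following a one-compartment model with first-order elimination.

C₀ per dose = Dose / Vd = 361 / 194 = 1.861 mg/L
Fraction remaining after one interval: r = e^(−kτ) = e^(−0.01520 × 95.4) = 0.2346
Before dose 6, 5 doses have been given (aged 1τ, 2τ, 3τ, 4τ, 5τ).
C_trough = C₀ × (r + r² + … + r^5) = C₀ × r(1−r^5)/(1−r)
        = 1.861 × 0.2346 × (1 − 0.0007106) / (1 − 0.2346) = 0.5700 mg/L

0.57 mg/L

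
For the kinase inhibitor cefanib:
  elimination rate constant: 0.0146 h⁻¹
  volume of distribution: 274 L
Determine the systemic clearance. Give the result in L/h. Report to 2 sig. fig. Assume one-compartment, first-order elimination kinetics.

4.0 L/h

CL = k × Vd = 0.0146 × 274 = 4.000 L/h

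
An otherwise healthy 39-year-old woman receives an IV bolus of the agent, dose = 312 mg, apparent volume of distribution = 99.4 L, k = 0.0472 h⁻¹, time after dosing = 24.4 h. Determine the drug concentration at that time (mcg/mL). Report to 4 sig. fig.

C₀ = Dose / Vd = 312.0 / 99.4 = 3.139 mg/L
C = C₀ · e^(−k·t) = 3.139 × e^(−0.04720 × 24.4)
  = 3.139 × 0.3161 = 0.9922 mg/L
(0.9922 mg/L = 0.9922 mcg/mL)

0.9922 mcg/mL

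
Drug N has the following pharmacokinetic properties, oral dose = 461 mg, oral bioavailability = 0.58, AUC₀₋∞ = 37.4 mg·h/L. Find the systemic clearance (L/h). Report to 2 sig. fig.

CL = F·Dose / AUC = 0.58 × 461 / 37.4 = 7.149 L/h

7.1 L/h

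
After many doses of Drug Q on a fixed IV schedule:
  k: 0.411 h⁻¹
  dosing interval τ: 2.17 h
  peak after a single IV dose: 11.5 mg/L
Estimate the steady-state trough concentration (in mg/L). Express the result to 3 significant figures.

7.99 mg/L

e^(−kτ) = e^(−0.4110 × 2.17) = 0.4099
Accumulation ratio R = 1 / (1 − e^(−kτ)) = 1 / (1 − 0.4099) = 1.695
Steady-state trough = C₀ × R × e^(−kτ) = 11.5 × 1.695 × 0.4099 = 7.990 mg/L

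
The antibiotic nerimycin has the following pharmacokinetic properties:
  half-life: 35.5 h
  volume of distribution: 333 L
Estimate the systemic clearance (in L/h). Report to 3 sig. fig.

6.50 L/h

k = ln2 / t½ = 0.693147 / 35.5 = 0.01953 h⁻¹
CL = k × Vd = 0.01953 × 333 = 6.503 L/h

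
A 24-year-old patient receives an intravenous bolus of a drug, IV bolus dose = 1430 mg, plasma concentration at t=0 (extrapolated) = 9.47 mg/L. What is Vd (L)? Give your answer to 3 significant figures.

Vd = Dose / C₀ = 1430 / 9.47 = 151.0 L

151 L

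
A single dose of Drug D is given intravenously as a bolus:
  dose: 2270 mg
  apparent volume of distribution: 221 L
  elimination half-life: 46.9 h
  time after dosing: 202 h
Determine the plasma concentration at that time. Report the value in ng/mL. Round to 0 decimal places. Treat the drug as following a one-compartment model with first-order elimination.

C₀ = Dose / Vd = 2270 / 221 = 10.27 mg/L
k = ln2 / t½ = 0.693147 / 46.9 = 0.01478 h⁻¹
C = C₀ · e^(−k·t) = 10.27 × e^(−0.01478 × 202)
  = 10.27 × 0.05051 = 0.5187 mg/L
Convert: 0.5187 mg/L × 1000 = 518.7 ng/mL

519 ng/mL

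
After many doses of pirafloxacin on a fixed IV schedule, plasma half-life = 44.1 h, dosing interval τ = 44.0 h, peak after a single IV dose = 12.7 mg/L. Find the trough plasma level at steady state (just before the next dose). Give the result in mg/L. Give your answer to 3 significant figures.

k = ln2 / t½ = 0.693147 / 44.1 = 0.01572 h⁻¹
e^(−kτ) = e^(−0.01572 × 44.0) = 0.5007
Accumulation ratio R = 1 / (1 − e^(−kτ)) = 1 / (1 − 0.5007) = 2.003
Steady-state trough = C₀ × R × e^(−kτ) = 12.7 × 2.003 × 0.5007 = 12.74 mg/L

12.7 mg/L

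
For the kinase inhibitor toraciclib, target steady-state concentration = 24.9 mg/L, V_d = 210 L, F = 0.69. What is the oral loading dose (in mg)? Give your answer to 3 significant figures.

LD = Css × Vd / F = 24.9 × 210 / 0.69 = 7578 mg

7580 mg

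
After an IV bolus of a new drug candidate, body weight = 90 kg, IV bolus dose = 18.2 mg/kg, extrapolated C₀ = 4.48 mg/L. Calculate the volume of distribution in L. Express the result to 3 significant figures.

366 L

Dose = 18.2 × 90 = 1638 mg
Vd = Dose / C₀ = 1638 / 4.48 = 365.6 L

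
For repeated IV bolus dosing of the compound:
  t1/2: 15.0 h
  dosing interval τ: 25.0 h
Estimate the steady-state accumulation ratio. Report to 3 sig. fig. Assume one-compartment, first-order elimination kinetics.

k = ln2 / t½ = 0.693147 / 15.0 = 0.04621 h⁻¹
e^(−kτ) = e^(−0.04621 × 25.0) = 0.3150
Accumulation ratio R = 1 / (1 − e^(−kτ)) = 1 / (1 − 0.3150) = 1.460

1.46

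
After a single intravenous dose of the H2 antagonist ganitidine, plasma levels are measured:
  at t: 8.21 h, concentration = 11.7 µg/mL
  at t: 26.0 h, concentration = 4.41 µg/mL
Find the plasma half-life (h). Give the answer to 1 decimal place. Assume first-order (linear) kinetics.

k = ln(C₁/C₂) / (t₂ − t₁) = ln(11.7/4.41) / (26.0 − 8.21)
  = 0.9757 / 17.79 = 0.05485 h⁻¹
t½ = ln2 / k = 0.693147 / 0.05485 = 12.64 h

12.6 h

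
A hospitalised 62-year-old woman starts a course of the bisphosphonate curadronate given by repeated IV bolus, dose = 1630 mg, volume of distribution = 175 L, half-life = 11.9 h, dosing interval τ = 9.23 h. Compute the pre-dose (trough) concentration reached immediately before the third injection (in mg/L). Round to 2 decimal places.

8.62 mg/L

C₀ per dose = Dose / Vd = 1630 / 175 = 9.314 mg/L
k = ln2 / t½ = 0.693147 / 11.9 = 0.05825 h⁻¹
Fraction remaining after one interval: r = e^(−kτ) = e^(−0.05825 × 9.23) = 0.5841
Before dose 3, 2 doses have been given (aged 1τ, 2τ).
C_trough = C₀ × (r + r²) = 9.314 × (0.5841 + 0.3412) = 8.618 mg/L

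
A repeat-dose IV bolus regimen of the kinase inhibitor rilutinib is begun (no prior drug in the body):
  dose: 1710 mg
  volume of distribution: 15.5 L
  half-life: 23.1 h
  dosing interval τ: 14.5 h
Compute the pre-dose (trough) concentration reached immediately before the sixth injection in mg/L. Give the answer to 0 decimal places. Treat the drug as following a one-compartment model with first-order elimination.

179 mg/L

C₀ per dose = Dose / Vd = 1710 / 15.5 = 110.3 mg/L
k = ln2 / t½ = 0.693147 / 23.1 = 0.03001 h⁻¹
Fraction remaining after one interval: r = e^(−kτ) = e^(−0.03001 × 14.5) = 0.6472
Before dose 6, 5 doses have been given (aged 1τ, 2τ, 3τ, 4τ, 5τ).
C_trough = C₀ × (r + r² + … + r^5) = C₀ × r(1−r^5)/(1−r)
        = 110.3 × 0.6472 × (1 − 0.1136) / (1 − 0.6472) = 179.4 mg/L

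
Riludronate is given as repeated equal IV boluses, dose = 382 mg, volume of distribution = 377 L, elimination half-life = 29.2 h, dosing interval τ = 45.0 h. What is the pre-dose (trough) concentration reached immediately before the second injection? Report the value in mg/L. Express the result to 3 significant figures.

C₀ per dose = Dose / Vd = 382 / 377 = 1.013 mg/L
k = ln2 / t½ = 0.693147 / 29.2 = 0.02374 h⁻¹
Fraction remaining after one interval: r = e^(−kτ) = e^(−0.02374 × 45.0) = 0.3436
Before dose 2, 1 dose has been given (aged 1τ).
C_trough = C₀ × r = 1.013 × 0.3436 = 0.3481 mg/L

0.348 mg/L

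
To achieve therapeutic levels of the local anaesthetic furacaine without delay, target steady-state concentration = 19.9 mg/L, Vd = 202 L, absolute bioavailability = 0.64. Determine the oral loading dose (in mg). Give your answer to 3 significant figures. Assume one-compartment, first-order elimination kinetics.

6280 mg

LD = Css × Vd / F = 19.9 × 202 / 0.64 = 6281 mg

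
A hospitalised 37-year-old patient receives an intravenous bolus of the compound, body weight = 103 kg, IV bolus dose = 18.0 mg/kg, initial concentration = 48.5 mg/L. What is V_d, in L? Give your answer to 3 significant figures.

Dose = 18.0 × 103 = 1854 mg
Vd = Dose / C₀ = 1854 / 48.5 = 38.23 L

38.2 L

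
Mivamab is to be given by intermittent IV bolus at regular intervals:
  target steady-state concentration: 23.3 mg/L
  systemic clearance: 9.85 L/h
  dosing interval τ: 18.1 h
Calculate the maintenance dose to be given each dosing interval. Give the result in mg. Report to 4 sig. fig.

4154 mg

At steady state, Dose/τ = Css × CL.
Dose = Css × CL × τ = 23.3 × 9.850 × 18.1 = 4154 mg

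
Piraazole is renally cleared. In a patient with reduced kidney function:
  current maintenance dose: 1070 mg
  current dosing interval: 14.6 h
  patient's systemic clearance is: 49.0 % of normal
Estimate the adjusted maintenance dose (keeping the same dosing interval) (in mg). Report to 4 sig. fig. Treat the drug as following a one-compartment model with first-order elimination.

To keep the same average steady-state level, dosing rate must scale with clearance.
CL ratio = 49.0 / 100 = 0.4900
New dose (same interval) = 1070 × 0.4900 = 524.3 mg

524.3 mg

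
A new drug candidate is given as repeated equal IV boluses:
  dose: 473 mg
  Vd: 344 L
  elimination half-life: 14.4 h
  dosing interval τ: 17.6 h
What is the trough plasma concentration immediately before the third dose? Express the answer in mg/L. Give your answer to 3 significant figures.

C₀ per dose = Dose / Vd = 473 / 344 = 1.375 mg/L
k = ln2 / t½ = 0.693147 / 14.4 = 0.04814 h⁻¹
Fraction remaining after one interval: r = e^(−kτ) = e^(−0.04814 × 17.6) = 0.4286
Before dose 3, 2 doses have been given (aged 1τ, 2τ).
C_trough = C₀ × (r + r²) = 1.375 × (0.4286 + 0.1837) = 0.8419 mg/L

0.842 mg/L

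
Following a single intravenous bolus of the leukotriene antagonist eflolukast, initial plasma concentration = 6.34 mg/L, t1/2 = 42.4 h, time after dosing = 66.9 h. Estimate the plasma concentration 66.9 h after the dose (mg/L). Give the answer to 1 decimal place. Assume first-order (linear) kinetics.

k = ln2 / t½ = 0.693147 / 42.4 = 0.01635 h⁻¹
C = C₀ · e^(−k·t) = 6.340 × e^(−0.01635 × 66.9)
  = 6.340 × 0.3349 = 2.123 mg/L

2.1 mg/L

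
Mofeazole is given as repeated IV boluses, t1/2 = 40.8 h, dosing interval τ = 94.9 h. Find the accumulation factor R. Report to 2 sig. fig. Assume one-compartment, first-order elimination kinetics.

k = ln2 / t½ = 0.693147 / 40.8 = 0.01699 h⁻¹
e^(−kτ) = e^(−0.01699 × 94.9) = 0.1994
Accumulation ratio R = 1 / (1 − e^(−kτ)) = 1 / (1 − 0.1994) = 1.249

1.2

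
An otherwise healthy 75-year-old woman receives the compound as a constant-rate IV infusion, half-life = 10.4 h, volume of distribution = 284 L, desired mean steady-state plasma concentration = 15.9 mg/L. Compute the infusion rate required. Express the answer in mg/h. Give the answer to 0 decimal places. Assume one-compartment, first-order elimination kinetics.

k = ln2 / t½ = 0.693147 / 10.4 = 0.06665 h⁻¹
CL = k × Vd = 0.06665 × 284 = 18.93 L/h
At steady state, infusion rate R₀ = Css × CL = 15.9 × 18.93 = 301.0 mg/h

301 mg/h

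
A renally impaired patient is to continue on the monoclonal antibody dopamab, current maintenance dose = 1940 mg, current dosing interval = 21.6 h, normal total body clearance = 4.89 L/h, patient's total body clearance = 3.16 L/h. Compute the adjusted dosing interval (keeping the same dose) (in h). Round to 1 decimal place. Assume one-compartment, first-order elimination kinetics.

33.4 h

To keep the same average steady-state level, dosing rate must scale with clearance.
CL ratio = 3.16 / 4.89 = 0.6462
New interval (same dose) = 21.6 / 0.6462 = 33.43 h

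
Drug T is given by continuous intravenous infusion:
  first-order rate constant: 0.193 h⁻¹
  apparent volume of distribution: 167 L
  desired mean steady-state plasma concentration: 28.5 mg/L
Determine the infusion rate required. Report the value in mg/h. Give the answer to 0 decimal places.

919 mg/h

CL = k × Vd = 0.1930 × 167 = 32.23 L/h
At steady state, infusion rate R₀ = Css × CL = 28.5 × 32.23 = 918.6 mg/h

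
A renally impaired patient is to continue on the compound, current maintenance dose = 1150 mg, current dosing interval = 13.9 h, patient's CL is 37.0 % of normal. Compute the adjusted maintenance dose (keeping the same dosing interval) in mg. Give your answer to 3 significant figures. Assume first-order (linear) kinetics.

To keep the same average steady-state level, dosing rate must scale with clearance.
CL ratio = 37.0 / 100 = 0.3700
New dose (same interval) = 1150 × 0.3700 = 425.5 mg

426 mg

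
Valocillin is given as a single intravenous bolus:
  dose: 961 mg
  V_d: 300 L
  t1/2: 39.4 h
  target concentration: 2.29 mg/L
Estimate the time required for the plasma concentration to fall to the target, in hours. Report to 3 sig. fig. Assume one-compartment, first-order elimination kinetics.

C₀ = Dose / Vd = 961.0 / 300 = 3.203 mg/L
k = ln2 / t½ = 0.693147 / 39.4 = 0.01759 h⁻¹
t = ln(C₀ / C) / k = ln(3.203 / 2.29) / 0.01759
  = ln(1.399) / 0.01759 = 0.3358 / 0.01759 = 19.09 h

19.1 h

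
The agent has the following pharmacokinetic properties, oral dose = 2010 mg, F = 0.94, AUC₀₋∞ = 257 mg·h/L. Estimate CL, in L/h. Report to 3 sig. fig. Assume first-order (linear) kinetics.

CL = F·Dose / AUC = 0.94 × 2010 / 257 = 7.352 L/h

7.35 L/h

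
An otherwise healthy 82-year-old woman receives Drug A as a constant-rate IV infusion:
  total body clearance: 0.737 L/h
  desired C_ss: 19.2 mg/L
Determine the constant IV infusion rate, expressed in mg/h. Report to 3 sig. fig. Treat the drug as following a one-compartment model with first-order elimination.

At steady state, infusion rate R₀ = Css × CL = 19.2 × 0.7370 = 14.15 mg/h

14.2 mg/h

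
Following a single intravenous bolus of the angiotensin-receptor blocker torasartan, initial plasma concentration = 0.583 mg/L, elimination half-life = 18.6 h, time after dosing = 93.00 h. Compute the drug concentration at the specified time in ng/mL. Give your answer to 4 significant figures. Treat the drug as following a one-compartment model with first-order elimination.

k = ln2 / t½ = 0.693147 / 18.6 = 0.03727 h⁻¹
t / t½ = 93.00 / 18.6 = 5 half-lives
C = C₀ × (1/2)^5 = 0.5830 × 0.03125 = 0.01822 mg/L
Convert: 0.01822 mg/L × 1000 = 18.22 ng/mL

18.22 ng/mL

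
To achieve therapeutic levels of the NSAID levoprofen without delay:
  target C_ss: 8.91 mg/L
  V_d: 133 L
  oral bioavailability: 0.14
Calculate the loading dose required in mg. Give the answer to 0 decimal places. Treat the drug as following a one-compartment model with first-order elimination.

LD = Css × Vd / F = 8.91 × 133 / 0.14 = 8465 mg

8465 mg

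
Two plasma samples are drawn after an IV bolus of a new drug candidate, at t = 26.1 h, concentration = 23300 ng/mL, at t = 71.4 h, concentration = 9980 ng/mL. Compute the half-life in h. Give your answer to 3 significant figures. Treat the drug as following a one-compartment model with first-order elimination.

k = ln(C₁/C₂) / (t₂ − t₁) = ln(23300/9980) / (71.4 − 26.1)
  = 0.8479 / 45.30 = 0.01872 h⁻¹
t½ = ln2 / k = 0.693147 / 0.01872 = 37.03 h

37.0 h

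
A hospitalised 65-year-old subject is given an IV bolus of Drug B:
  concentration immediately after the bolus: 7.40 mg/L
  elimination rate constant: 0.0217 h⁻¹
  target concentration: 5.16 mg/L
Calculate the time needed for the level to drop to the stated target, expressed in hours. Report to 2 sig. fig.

t = ln(C₀ / C) / k = ln(7.400 / 5.16) / 0.02170
  = ln(1.434) / 0.02170 = 0.3605 / 0.02170 = 16.61 h

17 h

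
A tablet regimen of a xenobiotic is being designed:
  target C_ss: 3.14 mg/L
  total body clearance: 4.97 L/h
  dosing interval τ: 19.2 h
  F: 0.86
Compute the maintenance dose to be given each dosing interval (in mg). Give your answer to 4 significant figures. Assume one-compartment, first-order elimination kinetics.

At steady state, F × (Dose/τ) = Css × CL.
Dose = Css × CL × τ / F = 3.14 × 4.970 × 19.2 / 0.86 = 348.4 mg

348.4 mg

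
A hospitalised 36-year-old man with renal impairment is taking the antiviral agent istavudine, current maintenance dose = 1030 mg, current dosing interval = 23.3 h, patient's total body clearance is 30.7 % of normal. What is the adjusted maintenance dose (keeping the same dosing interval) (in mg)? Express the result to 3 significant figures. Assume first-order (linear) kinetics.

To keep the same average steady-state level, dosing rate must scale with clearance.
CL ratio = 30.7 / 100 = 0.3070
New dose (same interval) = 1030 × 0.3070 = 316.2 mg

316 mg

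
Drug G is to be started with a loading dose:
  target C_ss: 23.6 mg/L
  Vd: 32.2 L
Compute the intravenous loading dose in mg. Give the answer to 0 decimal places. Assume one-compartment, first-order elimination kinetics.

LD = Css × Vd = 23.6 × 32.2 = 759.9 mg

760 mg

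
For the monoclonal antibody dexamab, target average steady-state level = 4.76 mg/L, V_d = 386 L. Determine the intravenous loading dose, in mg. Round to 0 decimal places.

1837 mg

LD = Css × Vd = 4.76 × 386 = 1837 mg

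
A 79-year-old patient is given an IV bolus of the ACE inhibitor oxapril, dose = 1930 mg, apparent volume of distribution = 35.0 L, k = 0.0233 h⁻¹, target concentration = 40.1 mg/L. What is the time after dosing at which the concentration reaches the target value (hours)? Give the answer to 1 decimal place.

C₀ = Dose / Vd = 1930 / 35.0 = 55.14 mg/L
t = ln(C₀ / C) / k = ln(55.14 / 40.1) / 0.02330
  = ln(1.375) / 0.02330 = 0.3185 / 0.02330 = 13.67 h

13.7 h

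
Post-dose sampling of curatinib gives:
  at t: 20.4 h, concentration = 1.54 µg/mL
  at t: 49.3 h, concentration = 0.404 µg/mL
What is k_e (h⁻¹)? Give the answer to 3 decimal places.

0.046 h⁻¹

k = ln(C₁/C₂) / (t₂ − t₁) = ln(1.54/0.404) / (49.3 − 20.4)
  = 1.338 / 28.90 = 0.04630 h⁻¹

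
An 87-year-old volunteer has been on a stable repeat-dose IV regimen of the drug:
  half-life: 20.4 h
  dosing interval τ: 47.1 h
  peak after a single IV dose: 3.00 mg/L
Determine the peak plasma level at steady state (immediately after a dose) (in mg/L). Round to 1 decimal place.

k = ln2 / t½ = 0.693147 / 20.4 = 0.03398 h⁻¹
e^(−kτ) = e^(−0.03398 × 47.1) = 0.2018
Accumulation ratio R = 1 / (1 − e^(−kτ)) = 1 / (1 − 0.2018) = 1.253
Steady-state peak = C₀ × R = 3.00 × 1.253 = 3.759 mg/L

3.8 mg/L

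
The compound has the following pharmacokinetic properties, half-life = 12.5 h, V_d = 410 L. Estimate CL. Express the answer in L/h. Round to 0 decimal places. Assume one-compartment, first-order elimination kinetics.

23 L/h

k = ln2 / t½ = 0.693147 / 12.5 = 0.05545 h⁻¹
CL = k × Vd = 0.05545 × 410 = 22.73 L/h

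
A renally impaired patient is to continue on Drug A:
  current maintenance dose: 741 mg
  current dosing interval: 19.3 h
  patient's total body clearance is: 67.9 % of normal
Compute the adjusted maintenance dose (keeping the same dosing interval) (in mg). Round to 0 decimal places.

To keep the same average steady-state level, dosing rate must scale with clearance.
CL ratio = 67.9 / 100 = 0.6790
New dose (same interval) = 741 × 0.6790 = 503.1 mg

503 mg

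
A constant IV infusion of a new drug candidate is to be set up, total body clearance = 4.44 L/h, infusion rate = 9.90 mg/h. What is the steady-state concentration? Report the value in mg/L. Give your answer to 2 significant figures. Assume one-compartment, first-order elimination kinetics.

At steady state Css = R₀ / CL = 9.90 / 4.440 = 2.230 mg/L

2.2 mg/L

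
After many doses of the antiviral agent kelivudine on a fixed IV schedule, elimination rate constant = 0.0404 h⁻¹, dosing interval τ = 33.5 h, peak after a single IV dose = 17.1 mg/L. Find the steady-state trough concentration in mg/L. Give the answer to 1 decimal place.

6.0 mg/L

e^(−kτ) = e^(−0.04040 × 33.5) = 0.2584
Accumulation ratio R = 1 / (1 − e^(−kτ)) = 1 / (1 − 0.2584) = 1.348
Steady-state trough = C₀ × R × e^(−kτ) = 17.1 × 1.348 × 0.2584 = 5.956 mg/L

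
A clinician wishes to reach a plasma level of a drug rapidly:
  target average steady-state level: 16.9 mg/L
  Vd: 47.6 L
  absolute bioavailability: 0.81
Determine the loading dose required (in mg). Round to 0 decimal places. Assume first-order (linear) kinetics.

LD = Css × Vd / F = 16.9 × 47.6 / 0.81 = 993.1 mg

993 mg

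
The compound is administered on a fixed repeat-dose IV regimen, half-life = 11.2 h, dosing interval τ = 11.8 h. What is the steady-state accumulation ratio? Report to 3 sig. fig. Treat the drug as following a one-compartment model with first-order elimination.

k = ln2 / t½ = 0.693147 / 11.2 = 0.06189 h⁻¹
e^(−kτ) = e^(−0.06189 × 11.8) = 0.4818
Accumulation ratio R = 1 / (1 − e^(−kτ)) = 1 / (1 − 0.4818) = 1.930

1.93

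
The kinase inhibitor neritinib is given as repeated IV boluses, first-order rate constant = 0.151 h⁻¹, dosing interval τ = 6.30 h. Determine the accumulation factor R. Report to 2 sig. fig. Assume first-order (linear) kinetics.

1.6

e^(−kτ) = e^(−0.1510 × 6.30) = 0.3862
Accumulation ratio R = 1 / (1 − e^(−kτ)) = 1 / (1 − 0.3862) = 1.629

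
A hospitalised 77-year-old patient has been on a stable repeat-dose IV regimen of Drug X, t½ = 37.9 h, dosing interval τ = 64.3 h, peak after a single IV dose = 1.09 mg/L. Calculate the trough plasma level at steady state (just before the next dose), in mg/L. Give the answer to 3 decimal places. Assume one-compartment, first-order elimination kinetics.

k = ln2 / t½ = 0.693147 / 37.9 = 0.01829 h⁻¹
e^(−kτ) = e^(−0.01829 × 64.3) = 0.3085
Accumulation ratio R = 1 / (1 − e^(−kτ)) = 1 / (1 − 0.3085) = 1.446
Steady-state trough = C₀ × R × e^(−kτ) = 1.09 × 1.446 × 0.3085 = 0.4862 mg/L

0.486 mg/L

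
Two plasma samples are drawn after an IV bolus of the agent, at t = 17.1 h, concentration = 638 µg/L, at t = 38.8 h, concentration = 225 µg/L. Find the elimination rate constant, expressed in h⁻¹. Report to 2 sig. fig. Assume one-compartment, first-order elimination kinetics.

k = ln(C₁/C₂) / (t₂ − t₁) = ln(638/225) / (38.8 − 17.1)
  = 1.042 / 21.70 = 0.04802 h⁻¹

0.048 h⁻¹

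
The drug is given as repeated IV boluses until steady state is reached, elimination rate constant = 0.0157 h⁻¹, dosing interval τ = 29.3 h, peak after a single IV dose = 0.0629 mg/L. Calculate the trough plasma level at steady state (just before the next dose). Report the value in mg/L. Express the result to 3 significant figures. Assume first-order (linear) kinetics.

e^(−kτ) = e^(−0.01570 × 29.3) = 0.6313
Accumulation ratio R = 1 / (1 − e^(−kτ)) = 1 / (1 − 0.6313) = 2.712
Steady-state trough = C₀ × R × e^(−kτ) = 0.0629 × 2.712 × 0.6313 = 0.1077 mg/L

0.108 mg/L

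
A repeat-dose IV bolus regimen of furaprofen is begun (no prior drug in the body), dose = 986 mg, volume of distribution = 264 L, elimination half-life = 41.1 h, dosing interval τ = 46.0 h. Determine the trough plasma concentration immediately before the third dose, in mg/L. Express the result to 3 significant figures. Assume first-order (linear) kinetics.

2.51 mg/L

C₀ per dose = Dose / Vd = 986 / 264 = 3.735 mg/L
k = ln2 / t½ = 0.693147 / 41.1 = 0.01686 h⁻¹
Fraction remaining after one interval: r = e^(−kτ) = e^(−0.01686 × 46.0) = 0.4604
Before dose 3, 2 doses have been given (aged 1τ, 2τ).
C_trough = C₀ × (r + r²) = 3.735 × (0.4604 + 0.2120) = 2.511 mg/L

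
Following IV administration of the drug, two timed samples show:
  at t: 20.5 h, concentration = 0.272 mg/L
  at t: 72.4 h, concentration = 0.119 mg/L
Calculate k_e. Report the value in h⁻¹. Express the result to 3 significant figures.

0.0159 h⁻¹

k = ln(C₁/C₂) / (t₂ − t₁) = ln(0.272/0.119) / (72.4 − 20.5)
  = 0.8267 / 51.90 = 0.01593 h⁻¹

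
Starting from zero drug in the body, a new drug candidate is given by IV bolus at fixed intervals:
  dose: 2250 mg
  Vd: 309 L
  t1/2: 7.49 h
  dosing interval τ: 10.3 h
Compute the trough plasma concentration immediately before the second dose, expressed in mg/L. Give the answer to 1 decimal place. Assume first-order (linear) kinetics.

2.8 mg/L

C₀ per dose = Dose / Vd = 2250 / 309 = 7.282 mg/L
k = ln2 / t½ = 0.693147 / 7.49 = 0.09254 h⁻¹
Fraction remaining after one interval: r = e^(−kτ) = e^(−0.09254 × 10.3) = 0.3855
Before dose 2, 1 dose has been given (aged 1τ).
C_trough = C₀ × r = 7.282 × 0.3855 = 2.807 mg/L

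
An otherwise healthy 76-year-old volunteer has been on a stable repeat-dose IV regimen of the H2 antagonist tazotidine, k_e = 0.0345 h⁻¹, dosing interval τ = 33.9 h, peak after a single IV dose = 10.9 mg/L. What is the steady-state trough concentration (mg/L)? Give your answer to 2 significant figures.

4.9 mg/L

e^(−kτ) = e^(−0.03450 × 33.9) = 0.3105
Accumulation ratio R = 1 / (1 − e^(−kτ)) = 1 / (1 − 0.3105) = 1.450
Steady-state trough = C₀ × R × e^(−kτ) = 10.9 × 1.450 × 0.3105 = 4.907 mg/L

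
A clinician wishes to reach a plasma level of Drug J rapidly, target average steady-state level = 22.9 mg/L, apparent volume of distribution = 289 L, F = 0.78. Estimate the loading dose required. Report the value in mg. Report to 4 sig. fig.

LD = Css × Vd / F = 22.9 × 289 / 0.78 = 8485 mg

8485 mg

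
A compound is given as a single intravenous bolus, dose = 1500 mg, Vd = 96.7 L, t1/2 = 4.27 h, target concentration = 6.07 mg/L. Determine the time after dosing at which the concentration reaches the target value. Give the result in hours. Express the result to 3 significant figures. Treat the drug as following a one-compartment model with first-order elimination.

C₀ = Dose / Vd = 1500 / 96.7 = 15.51 mg/L
k = ln2 / t½ = 0.693147 / 4.27 = 0.1623 h⁻¹
t = ln(C₀ / C) / k = ln(15.51 / 6.07) / 0.1623
  = ln(2.555) / 0.1623 = 0.9381 / 0.1623 = 5.780 h

5.78 h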